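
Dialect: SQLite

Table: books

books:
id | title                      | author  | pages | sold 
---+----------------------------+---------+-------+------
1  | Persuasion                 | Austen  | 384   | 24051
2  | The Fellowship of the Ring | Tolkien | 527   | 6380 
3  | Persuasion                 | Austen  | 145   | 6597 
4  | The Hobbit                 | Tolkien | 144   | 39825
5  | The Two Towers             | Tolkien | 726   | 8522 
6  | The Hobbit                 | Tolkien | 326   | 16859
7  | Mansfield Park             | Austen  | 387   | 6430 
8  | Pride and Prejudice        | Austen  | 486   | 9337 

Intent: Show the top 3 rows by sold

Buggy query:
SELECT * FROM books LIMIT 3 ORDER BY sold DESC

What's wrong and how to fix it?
Bug: ORDER BY cannot follow LIMIT; LIMIT is the final clause

Fix: Swap the clauses: ORDER BY first, then LIMIT

Corrected query:
SELECT * FROM books ORDER BY sold DESC LIMIT 3

Result:
id | title      | author  | pages | sold 
---+------------+---------+-------+------
4  | The Hobbit | Tolkien | 144   | 39825
1  | Persuasion | Austen  | 384   | 24051
6  | The Hobbit | Tolkien | 326   | 16859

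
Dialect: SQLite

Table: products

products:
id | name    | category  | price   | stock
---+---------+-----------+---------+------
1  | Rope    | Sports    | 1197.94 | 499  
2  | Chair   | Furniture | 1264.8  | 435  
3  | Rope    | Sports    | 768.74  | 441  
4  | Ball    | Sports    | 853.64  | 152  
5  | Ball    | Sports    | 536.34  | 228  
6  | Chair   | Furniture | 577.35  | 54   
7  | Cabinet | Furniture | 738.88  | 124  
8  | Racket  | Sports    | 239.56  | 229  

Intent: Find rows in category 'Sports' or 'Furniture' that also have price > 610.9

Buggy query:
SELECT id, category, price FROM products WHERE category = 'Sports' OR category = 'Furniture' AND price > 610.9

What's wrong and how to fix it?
Bug: Without parentheses, AND is evaluated before OR, so the price filter only applies to the 'Furniture' branch

Fix: Group the OR with parentheses (or use IN), then AND the threshold

Corrected query:
SELECT id, category, price FROM products WHERE (category = 'Sports' OR category = 'Furniture') AND price > 610.9

Result:
id | category  | price  
---+-----------+--------
1  | Sports    | 1197.94
2  | Furniture | 1264.8 
3  | Sports    | 768.74 
4  | Sports    | 853.64 
7  | Furniture | 738.88 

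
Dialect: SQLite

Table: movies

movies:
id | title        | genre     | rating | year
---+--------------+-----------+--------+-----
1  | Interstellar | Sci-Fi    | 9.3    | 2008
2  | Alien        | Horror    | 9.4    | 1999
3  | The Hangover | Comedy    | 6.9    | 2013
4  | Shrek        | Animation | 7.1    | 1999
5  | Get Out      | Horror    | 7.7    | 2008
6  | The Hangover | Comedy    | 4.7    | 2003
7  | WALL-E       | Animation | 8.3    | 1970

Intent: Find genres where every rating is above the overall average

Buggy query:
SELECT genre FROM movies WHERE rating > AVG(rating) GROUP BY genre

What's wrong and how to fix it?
Bug: WHERE evaluates per row before aggregation, so AVG() is unavailable

Fix: Use a subquery for AVG and a HAVING MIN(...) filter so the condition holds for every row in the group

Corrected query:
SELECT genre FROM movies GROUP BY genre HAVING MIN(rating) > (SELECT AVG(rating) FROM movies)

Result:
genre 
------
Horror
Sci-Fi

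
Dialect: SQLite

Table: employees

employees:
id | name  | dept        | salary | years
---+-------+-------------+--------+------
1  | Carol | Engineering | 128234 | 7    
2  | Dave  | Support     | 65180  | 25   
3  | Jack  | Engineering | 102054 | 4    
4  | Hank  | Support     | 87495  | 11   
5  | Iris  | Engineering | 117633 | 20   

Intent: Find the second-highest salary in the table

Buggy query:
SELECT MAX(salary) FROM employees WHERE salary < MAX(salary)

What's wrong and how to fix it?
Bug: The inner MAX is an aggregate inside WHERE, which is not allowed

Fix: Compute the overall MAX in a subquery, then take MAX of rows below it

Corrected query:
SELECT MAX(salary) FROM employees WHERE salary < (SELECT MAX(salary) FROM employees)

Result:
MAX(salary)
-----------
117633     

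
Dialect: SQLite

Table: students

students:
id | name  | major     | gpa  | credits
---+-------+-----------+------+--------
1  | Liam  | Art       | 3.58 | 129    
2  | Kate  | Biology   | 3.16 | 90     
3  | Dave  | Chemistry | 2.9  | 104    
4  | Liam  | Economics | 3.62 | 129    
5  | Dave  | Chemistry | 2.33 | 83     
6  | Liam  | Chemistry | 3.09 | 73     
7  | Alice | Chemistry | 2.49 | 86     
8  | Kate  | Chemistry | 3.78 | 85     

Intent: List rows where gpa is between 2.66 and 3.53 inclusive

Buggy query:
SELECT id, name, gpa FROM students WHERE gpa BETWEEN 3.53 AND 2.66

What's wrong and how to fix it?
Bug: BETWEEN expects the lower bound first; with 3.53 AND 2.66 the range is empty

Fix: Write BETWEEN 2.66 AND 3.53

Corrected query:
SELECT id, name, gpa FROM students WHERE gpa BETWEEN 2.66 AND 3.53

Result:
id | name | gpa 
---+------+-----
2  | Kate | 3.16
3  | Dave | 2.9 
6  | Liam | 3.09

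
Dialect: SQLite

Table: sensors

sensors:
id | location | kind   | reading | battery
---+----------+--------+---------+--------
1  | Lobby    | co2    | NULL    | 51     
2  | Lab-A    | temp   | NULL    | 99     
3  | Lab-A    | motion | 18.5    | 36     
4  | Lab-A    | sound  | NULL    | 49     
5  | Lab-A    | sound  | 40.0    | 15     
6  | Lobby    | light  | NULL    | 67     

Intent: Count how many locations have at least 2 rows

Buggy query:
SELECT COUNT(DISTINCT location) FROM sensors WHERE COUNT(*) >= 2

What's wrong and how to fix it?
Bug: WHERE filters individual rows, not groups, so a group-level COUNT is invalid there

Fix: Group first with HAVING COUNT(*) >= 2, then COUNT the resulting groups

Corrected query:
SELECT COUNT(*) FROM (SELECT location FROM sensors GROUP BY location HAVING COUNT(*) >= 2)

Result:
COUNT(*)
--------
2       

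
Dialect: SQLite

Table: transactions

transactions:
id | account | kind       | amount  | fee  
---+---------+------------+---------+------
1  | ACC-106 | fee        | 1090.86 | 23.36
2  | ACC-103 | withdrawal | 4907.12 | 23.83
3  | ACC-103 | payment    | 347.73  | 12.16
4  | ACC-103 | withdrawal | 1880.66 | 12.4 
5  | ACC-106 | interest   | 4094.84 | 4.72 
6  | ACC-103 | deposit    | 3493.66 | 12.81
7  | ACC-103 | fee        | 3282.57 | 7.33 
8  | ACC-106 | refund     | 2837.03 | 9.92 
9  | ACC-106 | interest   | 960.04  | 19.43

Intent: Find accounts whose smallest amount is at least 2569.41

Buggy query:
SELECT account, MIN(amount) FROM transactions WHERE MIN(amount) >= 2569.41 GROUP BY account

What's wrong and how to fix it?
Bug: MIN() in WHERE is a misuse of aggregate

Fix: Use HAVING for the per-group MIN condition

Corrected query:
SELECT account, MIN(amount) FROM transactions GROUP BY account HAVING MIN(amount) >= 2569.41

Result:
(no rows)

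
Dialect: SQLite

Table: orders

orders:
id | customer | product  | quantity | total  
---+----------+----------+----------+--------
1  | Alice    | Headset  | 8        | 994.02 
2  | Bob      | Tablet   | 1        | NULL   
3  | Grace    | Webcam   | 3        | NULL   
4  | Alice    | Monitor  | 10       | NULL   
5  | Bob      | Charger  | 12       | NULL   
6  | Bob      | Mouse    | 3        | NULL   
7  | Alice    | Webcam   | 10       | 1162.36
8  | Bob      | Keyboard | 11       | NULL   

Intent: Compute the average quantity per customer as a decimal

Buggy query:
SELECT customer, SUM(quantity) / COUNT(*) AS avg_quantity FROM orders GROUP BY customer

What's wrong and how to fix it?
Bug: Both operands are integers, so '/' performs integer division and truncates

Fix: Multiply by 1.0 (or CAST to REAL) to force floating-point division

Corrected query:
SELECT customer, SUM(quantity) * 1.0 / COUNT(*) AS avg_quantity FROM orders GROUP BY customer

Result:
customer | avg_quantity
---------+-------------
Alice    | 9.333333    
Bob      | 6.75        
Grace    | 3           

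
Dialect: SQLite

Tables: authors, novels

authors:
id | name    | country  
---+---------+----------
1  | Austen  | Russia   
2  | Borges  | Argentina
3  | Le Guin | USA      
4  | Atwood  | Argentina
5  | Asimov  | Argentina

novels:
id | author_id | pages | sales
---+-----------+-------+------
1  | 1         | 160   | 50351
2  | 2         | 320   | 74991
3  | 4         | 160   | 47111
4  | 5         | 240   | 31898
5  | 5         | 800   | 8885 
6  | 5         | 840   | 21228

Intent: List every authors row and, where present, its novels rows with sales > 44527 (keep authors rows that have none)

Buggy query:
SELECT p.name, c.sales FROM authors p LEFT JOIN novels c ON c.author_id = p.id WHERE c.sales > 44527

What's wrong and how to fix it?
Bug: Filtering c.sales in WHERE discards the NULL rows produced by LEFT JOIN, turning it into an inner join

Fix: Put 'c.sales > 44527' in the JOIN's ON clause instead of WHERE

Corrected query:
SELECT p.name, c.sales FROM authors p LEFT JOIN novels c ON c.author_id = p.id AND c.sales > 44527

Result:
name    | sales
--------+------
Austen  | 50351
Borges  | 74991
Le Guin | NULL 
Atwood  | 47111
Asimov  | NULL 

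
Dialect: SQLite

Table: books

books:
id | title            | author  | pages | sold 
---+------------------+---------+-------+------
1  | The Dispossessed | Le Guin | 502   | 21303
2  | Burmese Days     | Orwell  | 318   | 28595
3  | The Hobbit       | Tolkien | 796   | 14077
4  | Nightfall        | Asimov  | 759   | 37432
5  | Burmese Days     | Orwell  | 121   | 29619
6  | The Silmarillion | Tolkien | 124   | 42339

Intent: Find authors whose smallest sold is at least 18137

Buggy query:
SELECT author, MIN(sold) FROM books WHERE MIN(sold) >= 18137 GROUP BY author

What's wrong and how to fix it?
Bug: Aggregates like MIN are computed per group after WHERE runs

Fix: Use HAVING for the per-group MIN condition

Corrected query:
SELECT author, MIN(sold) FROM books GROUP BY author HAVING MIN(sold) >= 18137

Result:
author  | MIN(sold)
--------+----------
Asimov  | 37432    
Le Guin | 21303    
Orwell  | 28595    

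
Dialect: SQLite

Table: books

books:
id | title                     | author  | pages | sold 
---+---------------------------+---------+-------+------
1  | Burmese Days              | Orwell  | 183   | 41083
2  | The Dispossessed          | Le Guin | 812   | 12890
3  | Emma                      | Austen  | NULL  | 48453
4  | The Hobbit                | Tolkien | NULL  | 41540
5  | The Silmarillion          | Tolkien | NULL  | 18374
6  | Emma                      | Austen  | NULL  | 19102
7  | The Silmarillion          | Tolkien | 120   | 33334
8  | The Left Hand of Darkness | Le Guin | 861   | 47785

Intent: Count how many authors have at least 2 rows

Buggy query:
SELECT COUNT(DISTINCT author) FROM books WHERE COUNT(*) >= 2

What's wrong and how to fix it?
Bug: COUNT(*) cannot appear in WHERE; the per-group count doesn't exist yet

Fix: Use a subquery that GROUPs and filters with HAVING, then count its rows

Corrected query:
SELECT COUNT(*) FROM (SELECT author FROM books GROUP BY author HAVING COUNT(*) >= 2)

Result:
COUNT(*)
--------
3       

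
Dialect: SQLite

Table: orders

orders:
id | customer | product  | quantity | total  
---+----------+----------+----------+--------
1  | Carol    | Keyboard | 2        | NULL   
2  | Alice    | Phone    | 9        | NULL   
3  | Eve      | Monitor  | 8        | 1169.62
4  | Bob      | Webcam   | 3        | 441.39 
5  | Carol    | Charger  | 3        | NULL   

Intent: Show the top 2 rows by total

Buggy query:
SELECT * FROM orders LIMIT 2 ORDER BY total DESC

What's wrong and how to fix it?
Bug: ORDER BY cannot follow LIMIT; LIMIT is the final clause

Fix: Swap the clauses: ORDER BY first, then LIMIT

Corrected query:
SELECT * FROM orders ORDER BY total DESC LIMIT 2

Result:
id | customer | product | quantity | total  
---+----------+---------+----------+--------
3  | Eve      | Monitor | 8        | 1169.62
4  | Bob      | Webcam  | 3        | 441.39 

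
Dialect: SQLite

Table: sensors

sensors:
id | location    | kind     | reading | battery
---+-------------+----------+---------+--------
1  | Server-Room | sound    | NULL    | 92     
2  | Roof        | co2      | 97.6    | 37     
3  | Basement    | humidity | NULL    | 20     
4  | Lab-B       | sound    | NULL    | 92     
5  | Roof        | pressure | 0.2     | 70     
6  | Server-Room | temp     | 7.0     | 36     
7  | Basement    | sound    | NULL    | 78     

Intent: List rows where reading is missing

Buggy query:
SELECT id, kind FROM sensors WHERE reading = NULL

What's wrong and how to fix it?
Bug: Comparing to NULL with '=' never matches; NULL = NULL is unknown, not true

Fix: Replace '= NULL' with 'IS NULL'

Corrected query:
SELECT id, kind FROM sensors WHERE reading IS NULL

Result:
id | kind    
---+---------
1  | sound   
3  | humidity
4  | sound   
7  | sound   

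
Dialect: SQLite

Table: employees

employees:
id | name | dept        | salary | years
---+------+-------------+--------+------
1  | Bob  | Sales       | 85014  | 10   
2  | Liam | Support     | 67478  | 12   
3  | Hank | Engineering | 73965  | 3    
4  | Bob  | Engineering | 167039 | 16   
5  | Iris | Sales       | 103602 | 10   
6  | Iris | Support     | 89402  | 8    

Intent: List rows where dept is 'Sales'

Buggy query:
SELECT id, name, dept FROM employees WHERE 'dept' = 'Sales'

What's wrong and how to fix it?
Bug: Single quotes denote string literals in SQL; the column name is being compared as a constant string

Fix: Remove the quotes around the column name (or use double quotes for an identifier)

Corrected query:
SELECT id, name, dept FROM employees WHERE dept = 'Sales'

Result:
id | name | dept 
---+------+------
1  | Bob  | Sales
5  | Iris | Sales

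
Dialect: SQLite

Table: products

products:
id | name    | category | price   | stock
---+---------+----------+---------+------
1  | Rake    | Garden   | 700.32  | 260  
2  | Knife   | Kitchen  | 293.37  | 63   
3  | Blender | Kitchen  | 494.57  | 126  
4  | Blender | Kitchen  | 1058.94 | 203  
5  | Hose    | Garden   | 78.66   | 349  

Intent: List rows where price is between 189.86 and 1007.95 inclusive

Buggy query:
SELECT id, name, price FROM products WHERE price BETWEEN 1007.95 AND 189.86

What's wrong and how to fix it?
Bug: BETWEEN expects the lower bound first; with 1007.95 AND 189.86 the range is empty

Fix: Swap the bounds so the smaller value comes first

Corrected query:
SELECT id, name, price FROM products WHERE price BETWEEN 189.86 AND 1007.95

Result:
id | name    | price 
---+---------+-------
1  | Rake    | 700.32
2  | Knife   | 293.37
3  | Blender | 494.57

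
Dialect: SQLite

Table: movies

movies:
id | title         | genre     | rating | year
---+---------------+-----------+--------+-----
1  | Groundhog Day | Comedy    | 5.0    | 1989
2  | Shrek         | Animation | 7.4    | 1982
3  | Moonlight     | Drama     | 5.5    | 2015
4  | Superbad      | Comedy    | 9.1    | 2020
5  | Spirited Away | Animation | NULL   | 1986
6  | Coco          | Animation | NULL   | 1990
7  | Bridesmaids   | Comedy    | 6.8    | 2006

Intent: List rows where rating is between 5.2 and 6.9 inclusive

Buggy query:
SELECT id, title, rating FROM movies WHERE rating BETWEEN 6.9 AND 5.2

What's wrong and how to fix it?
Bug: BETWEEN expects the lower bound first; with 6.9 AND 5.2 the range is empty

Fix: Write BETWEEN 5.2 AND 6.9

Corrected query:
SELECT id, title, rating FROM movies WHERE rating BETWEEN 5.2 AND 6.9

Result:
id | title       | rating
---+-------------+-------
3  | Moonlight   | 5.5   
7  | Bridesmaids | 6.8   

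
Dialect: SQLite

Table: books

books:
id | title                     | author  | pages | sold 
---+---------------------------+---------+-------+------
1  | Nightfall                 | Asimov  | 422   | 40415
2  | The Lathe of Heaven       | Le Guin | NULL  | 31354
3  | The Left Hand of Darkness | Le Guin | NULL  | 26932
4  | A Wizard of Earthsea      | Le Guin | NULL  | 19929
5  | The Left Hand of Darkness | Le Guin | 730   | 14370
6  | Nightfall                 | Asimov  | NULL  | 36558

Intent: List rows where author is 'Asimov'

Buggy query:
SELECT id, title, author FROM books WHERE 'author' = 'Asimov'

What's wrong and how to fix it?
Bug: Single quotes denote string literals in SQL; the column name is being compared as a constant string

Fix: Remove the quotes around the column name (or use double quotes for an identifier)

Corrected query:
SELECT id, title, author FROM books WHERE author = 'Asimov'

Result:
id | title     | author
---+-----------+-------
1  | Nightfall | Asimov
6  | Nightfall | Asimov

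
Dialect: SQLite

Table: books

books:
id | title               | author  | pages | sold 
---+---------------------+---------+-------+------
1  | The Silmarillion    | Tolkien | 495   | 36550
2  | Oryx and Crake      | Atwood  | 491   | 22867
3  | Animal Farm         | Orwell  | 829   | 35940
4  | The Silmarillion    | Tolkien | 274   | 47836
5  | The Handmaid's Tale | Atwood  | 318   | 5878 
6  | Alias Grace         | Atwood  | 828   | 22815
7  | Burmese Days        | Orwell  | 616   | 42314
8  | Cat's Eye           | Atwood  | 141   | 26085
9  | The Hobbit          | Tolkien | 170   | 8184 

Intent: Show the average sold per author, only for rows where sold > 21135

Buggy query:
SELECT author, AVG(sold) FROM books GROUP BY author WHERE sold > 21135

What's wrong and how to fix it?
Bug: WHERE cannot follow GROUP BY

Fix: Move the WHERE clause before GROUP BY

Corrected query:
SELECT author, AVG(sold) FROM books WHERE sold > 21135 GROUP BY author

Result:
author  | AVG(sold)   
--------+-------------
Atwood  | 23922.333333
Orwell  | 39127       
Tolkien | 42193       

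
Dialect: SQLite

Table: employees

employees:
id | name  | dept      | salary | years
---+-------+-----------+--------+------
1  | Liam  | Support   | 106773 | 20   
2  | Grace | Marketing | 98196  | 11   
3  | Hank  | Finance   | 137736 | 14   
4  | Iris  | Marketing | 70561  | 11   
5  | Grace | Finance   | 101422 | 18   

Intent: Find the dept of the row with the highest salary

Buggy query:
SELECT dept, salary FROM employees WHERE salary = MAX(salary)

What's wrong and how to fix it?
Bug: MAX(salary) is an aggregate and cannot be used directly in WHERE

Fix: Wrap MAX in a scalar subquery so WHERE compares against a single value

Corrected query:
SELECT dept, salary FROM employees WHERE salary = (SELECT MAX(salary) FROM employees)

Result:
dept    | salary
--------+-------
Finance | 137736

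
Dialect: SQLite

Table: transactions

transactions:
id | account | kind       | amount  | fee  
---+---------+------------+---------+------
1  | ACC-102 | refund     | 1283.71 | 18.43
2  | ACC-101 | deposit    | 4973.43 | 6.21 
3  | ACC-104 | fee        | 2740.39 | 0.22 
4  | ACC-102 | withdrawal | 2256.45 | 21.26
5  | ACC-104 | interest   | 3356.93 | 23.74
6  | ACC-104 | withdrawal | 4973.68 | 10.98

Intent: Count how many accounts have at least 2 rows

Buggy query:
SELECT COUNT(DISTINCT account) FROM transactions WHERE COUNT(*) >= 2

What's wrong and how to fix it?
Bug: COUNT(*) cannot appear in WHERE; the per-group count doesn't exist yet

Fix: Group first with HAVING COUNT(*) >= 2, then COUNT the resulting groups

Corrected query:
SELECT COUNT(*) FROM (SELECT account FROM transactions GROUP BY account HAVING COUNT(*) >= 2)

Result:
COUNT(*)
--------
2       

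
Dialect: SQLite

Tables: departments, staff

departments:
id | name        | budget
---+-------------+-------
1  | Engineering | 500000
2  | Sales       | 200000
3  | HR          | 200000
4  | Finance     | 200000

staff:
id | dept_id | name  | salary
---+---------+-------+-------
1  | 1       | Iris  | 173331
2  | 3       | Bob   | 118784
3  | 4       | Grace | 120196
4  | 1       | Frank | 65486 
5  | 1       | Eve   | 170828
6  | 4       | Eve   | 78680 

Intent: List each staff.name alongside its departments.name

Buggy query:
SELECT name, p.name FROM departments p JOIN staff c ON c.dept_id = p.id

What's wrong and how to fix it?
Bug: Both tables have a 'name' column; the unqualified reference is ambiguous

Fix: Qualify the column with its table alias (c.name)

Corrected query:
SELECT c.name, p.name FROM departments p JOIN staff c ON c.dept_id = p.id

Result:
name  | name       
------+------------
Iris  | Engineering
Bob   | HR         
Grace | Finance    
Frank | Engineering
Eve   | Engineering
Eve   | Finance    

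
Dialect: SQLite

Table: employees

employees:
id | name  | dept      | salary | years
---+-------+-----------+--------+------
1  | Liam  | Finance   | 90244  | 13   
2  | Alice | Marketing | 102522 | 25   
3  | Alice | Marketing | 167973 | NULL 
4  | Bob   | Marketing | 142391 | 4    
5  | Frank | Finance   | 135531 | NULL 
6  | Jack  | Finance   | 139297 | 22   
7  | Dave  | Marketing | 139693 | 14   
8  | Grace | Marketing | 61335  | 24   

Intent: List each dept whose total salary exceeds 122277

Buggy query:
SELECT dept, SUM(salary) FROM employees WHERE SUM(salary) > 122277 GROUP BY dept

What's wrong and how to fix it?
Bug: Aggregate functions cannot appear in a WHERE clause

Fix: Use HAVING (which filters groups after aggregation) instead of WHERE

Corrected query:
SELECT dept, SUM(salary) FROM employees GROUP BY dept HAVING SUM(salary) > 122277

Result:
dept      | SUM(salary)
----------+------------
Finance   | 365072     
Marketing | 613914     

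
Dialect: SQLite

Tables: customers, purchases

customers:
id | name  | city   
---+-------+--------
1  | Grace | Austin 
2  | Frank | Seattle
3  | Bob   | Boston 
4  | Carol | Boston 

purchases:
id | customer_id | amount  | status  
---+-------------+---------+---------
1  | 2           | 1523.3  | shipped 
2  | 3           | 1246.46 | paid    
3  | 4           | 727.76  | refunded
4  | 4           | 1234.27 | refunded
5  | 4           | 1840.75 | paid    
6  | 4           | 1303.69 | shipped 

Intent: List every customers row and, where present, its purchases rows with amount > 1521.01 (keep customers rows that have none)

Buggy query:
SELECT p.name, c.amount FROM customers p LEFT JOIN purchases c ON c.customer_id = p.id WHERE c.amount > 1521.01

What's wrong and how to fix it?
Bug: A WHERE condition on the right-hand table after LEFT JOIN drops unmatched parents

Fix: Put 'c.amount > 1521.01' in the JOIN's ON clause instead of WHERE

Corrected query:
SELECT p.name, c.amount FROM customers p LEFT JOIN purchases c ON c.customer_id = p.id AND c.amount > 1521.01

Result:
name  | amount 
------+--------
Grace | NULL   
Frank | 1523.3 
Bob   | NULL   
Carol | 1840.75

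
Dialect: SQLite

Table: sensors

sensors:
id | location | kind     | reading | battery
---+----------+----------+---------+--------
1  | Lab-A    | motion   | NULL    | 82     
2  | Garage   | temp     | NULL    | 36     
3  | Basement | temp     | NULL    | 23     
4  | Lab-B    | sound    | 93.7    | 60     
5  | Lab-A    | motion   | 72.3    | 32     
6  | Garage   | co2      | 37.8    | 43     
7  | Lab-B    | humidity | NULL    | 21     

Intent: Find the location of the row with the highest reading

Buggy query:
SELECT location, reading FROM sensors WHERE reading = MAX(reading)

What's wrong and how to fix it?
Bug: MAX(reading) is an aggregate and cannot be used directly in WHERE

Fix: Wrap MAX in a scalar subquery so WHERE compares against a single value

Corrected query:
SELECT location, reading FROM sensors WHERE reading = (SELECT MAX(reading) FROM sensors)

Result:
location | reading
---------+--------
Lab-B    | 93.7   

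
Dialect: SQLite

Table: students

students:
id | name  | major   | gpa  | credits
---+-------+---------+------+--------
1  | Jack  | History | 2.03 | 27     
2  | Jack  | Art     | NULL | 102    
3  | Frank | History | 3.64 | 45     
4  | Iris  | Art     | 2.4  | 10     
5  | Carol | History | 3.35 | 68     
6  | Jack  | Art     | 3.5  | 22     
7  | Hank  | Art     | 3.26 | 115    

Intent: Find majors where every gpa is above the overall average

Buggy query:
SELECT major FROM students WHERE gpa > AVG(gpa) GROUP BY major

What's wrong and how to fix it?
Bug: WHERE evaluates per row before aggregation, so AVG() is unavailable

Fix: Compute the overall average in a scalar subquery and compare each group's MIN against it in HAVING

Corrected query:
SELECT major FROM students GROUP BY major HAVING MIN(gpa) > (SELECT AVG(gpa) FROM students)

Result:
(no rows)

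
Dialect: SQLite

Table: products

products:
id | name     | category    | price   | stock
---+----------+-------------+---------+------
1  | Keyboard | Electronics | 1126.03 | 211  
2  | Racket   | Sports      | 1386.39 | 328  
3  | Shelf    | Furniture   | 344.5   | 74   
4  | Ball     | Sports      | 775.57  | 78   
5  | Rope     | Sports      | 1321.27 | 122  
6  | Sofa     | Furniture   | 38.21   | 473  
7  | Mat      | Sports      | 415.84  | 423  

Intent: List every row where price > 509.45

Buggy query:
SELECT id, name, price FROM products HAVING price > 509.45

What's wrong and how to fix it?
Bug: HAVING filters the output of aggregation, but this query has no GROUP BY and no aggregate functions, so SQLite rejects it (HAVING clause on a non-aggregate query); the condition here is per row

Fix: Use WHERE for row-level filtering

Corrected query:
SELECT id, name, price FROM products WHERE price > 509.45

Result:
id | name     | price  
---+----------+--------
1  | Keyboard | 1126.03
2  | Racket   | 1386.39
4  | Ball     | 775.57 
5  | Rope     | 1321.27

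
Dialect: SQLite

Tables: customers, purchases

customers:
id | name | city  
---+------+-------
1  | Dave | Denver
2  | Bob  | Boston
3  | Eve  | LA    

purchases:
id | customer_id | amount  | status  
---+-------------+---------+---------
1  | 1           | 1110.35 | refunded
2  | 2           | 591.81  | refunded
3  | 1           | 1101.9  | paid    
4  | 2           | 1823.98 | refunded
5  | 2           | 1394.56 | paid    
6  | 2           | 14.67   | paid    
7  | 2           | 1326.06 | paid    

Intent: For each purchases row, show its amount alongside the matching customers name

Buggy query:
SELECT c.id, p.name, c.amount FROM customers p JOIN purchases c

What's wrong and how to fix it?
Bug: Missing join condition: each purchases row is matched to all customers rows instead of just its own

Fix: Specify the join condition linking the foreign key to the parent id

Corrected query:
SELECT c.id, p.name, c.amount FROM customers p JOIN purchases c ON c.customer_id = p.id

Result:
id | name | amount 
---+------+--------
1  | Dave | 1110.35
2  | Bob  | 591.81 
3  | Dave | 1101.9 
4  | Bob  | 1823.98
5  | Bob  | 1394.56
6  | Bob  | 14.67  
7  | Bob  | 1326.06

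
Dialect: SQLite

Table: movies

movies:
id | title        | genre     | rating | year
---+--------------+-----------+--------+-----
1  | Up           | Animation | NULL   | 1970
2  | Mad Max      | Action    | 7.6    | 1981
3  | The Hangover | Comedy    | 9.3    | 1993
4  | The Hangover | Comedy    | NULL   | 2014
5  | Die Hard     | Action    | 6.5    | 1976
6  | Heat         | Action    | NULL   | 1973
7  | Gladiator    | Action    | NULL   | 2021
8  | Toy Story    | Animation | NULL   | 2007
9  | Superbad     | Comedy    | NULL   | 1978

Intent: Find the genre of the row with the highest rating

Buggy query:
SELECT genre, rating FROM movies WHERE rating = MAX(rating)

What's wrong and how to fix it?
Bug: MAX(rating) is an aggregate and cannot be used directly in WHERE

Fix: Wrap MAX in a scalar subquery so WHERE compares against a single value

Corrected query:
SELECT genre, rating FROM movies WHERE rating = (SELECT MAX(rating) FROM movies)

Result:
genre  | rating
-------+-------
Comedy | 9.3   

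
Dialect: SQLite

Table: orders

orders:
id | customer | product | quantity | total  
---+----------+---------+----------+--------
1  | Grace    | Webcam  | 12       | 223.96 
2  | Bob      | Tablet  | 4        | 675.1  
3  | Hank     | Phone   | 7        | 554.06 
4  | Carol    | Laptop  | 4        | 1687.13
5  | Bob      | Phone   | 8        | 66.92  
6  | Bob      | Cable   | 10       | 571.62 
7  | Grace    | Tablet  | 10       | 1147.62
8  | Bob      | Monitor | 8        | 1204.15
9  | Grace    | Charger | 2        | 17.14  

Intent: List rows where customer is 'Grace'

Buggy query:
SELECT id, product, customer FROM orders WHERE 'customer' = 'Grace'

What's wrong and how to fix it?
Bug: Single quotes denote string literals in SQL; the column name is being compared as a constant string

Fix: Reference the column as customer without single quotes

Corrected query:
SELECT id, product, customer FROM orders WHERE customer = 'Grace'

Result:
id | product | customer
---+---------+---------
1  | Webcam  | Grace   
7  | Tablet  | Grace   
9  | Charger | Grace   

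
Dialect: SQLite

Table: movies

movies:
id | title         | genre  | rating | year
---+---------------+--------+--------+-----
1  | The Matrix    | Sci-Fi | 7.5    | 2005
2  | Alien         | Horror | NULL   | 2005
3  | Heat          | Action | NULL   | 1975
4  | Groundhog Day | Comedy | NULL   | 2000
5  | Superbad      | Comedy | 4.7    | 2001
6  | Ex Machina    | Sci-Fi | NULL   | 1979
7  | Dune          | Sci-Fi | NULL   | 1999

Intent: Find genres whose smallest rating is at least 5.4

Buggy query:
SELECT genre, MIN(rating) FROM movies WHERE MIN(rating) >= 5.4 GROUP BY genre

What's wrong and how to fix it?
Bug: MIN() in WHERE is a misuse of aggregate

Fix: Replace WHERE with HAVING after the GROUP BY

Corrected query:
SELECT genre, MIN(rating) FROM movies GROUP BY genre HAVING MIN(rating) >= 5.4

Result:
genre  | MIN(rating)
-------+------------
Sci-Fi | 7.5        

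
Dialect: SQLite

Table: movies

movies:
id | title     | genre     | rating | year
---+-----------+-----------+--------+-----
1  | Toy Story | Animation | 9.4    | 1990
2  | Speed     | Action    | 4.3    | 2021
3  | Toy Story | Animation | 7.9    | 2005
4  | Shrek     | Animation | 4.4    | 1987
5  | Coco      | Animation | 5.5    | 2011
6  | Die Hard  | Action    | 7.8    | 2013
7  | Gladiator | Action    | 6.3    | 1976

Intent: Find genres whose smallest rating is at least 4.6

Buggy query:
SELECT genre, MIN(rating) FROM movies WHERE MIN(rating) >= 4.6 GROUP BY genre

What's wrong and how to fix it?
Bug: MIN() in WHERE is a misuse of aggregate

Fix: Use HAVING for the per-group MIN condition

Corrected query:
SELECT genre, MIN(rating) FROM movies GROUP BY genre HAVING MIN(rating) >= 4.6

Result:
(no rows)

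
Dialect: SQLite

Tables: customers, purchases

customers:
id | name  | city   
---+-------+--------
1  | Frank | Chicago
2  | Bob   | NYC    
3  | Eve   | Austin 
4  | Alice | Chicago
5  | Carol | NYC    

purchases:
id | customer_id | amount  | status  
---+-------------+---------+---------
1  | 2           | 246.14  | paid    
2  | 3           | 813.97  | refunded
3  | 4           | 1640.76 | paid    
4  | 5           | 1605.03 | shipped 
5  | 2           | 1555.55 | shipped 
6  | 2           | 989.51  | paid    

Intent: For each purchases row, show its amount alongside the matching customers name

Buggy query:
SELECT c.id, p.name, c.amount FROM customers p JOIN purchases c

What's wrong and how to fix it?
Bug: Missing join condition: each purchases row is matched to all customers rows instead of just its own

Fix: Specify the join condition linking the foreign key to the parent id

Corrected query:
SELECT c.id, p.name, c.amount FROM customers p JOIN purchases c ON c.customer_id = p.id

Result:
id | name  | amount 
---+-------+--------
1  | Bob   | 246.14 
2  | Eve   | 813.97 
3  | Alice | 1640.76
4  | Carol | 1605.03
5  | Bob   | 1555.55
6  | Bob   | 989.51 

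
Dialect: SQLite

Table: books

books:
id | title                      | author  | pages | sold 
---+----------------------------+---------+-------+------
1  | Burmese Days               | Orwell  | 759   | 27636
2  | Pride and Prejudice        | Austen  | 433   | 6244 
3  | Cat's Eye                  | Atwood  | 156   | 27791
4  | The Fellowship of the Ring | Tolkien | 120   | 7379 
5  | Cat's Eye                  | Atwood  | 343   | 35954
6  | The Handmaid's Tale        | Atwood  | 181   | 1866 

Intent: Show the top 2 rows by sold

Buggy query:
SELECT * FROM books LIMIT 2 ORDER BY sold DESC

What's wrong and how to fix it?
Bug: LIMIT must come after ORDER BY

Fix: Sort with ORDER BY, then apply LIMIT

Corrected query:
SELECT * FROM books ORDER BY sold DESC LIMIT 2

Result:
id | title     | author | pages | sold 
---+-----------+--------+-------+------
5  | Cat's Eye | Atwood | 343   | 35954
3  | Cat's Eye | Atwood | 156   | 27791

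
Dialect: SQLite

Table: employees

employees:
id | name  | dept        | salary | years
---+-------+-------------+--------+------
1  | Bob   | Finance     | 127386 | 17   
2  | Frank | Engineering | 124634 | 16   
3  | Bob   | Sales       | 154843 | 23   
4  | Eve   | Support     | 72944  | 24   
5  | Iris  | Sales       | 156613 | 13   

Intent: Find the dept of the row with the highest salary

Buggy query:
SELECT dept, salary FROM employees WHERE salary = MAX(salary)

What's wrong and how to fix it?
Bug: WHERE is evaluated per row; an aggregate over the whole table isn't defined there

Fix: Use a subquery: WHERE salary = (SELECT MAX(salary) FROM employees)

Corrected query:
SELECT dept, salary FROM employees WHERE salary = (SELECT MAX(salary) FROM employees)

Result:
dept  | salary
------+-------
Sales | 156613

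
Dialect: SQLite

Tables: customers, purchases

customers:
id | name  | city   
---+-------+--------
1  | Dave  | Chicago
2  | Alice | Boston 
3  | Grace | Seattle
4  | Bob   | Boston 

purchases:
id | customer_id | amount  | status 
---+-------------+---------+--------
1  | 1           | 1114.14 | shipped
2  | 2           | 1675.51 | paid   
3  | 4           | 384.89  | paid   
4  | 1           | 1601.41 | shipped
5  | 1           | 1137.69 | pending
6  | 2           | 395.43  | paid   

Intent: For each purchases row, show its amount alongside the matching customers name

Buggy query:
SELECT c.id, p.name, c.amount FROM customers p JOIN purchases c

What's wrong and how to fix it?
Bug: JOIN with no ON clause produces a cartesian product; every purchases row pairs with every customers row

Fix: Specify the join condition linking the foreign key to the parent id

Corrected query:
SELECT c.id, p.name, c.amount FROM customers p JOIN purchases c ON c.customer_id = p.id

Result:
id | name  | amount 
---+-------+--------
1  | Dave  | 1114.14
2  | Alice | 1675.51
3  | Bob   | 384.89 
4  | Dave  | 1601.41
5  | Dave  | 1137.69
6  | Alice | 395.43 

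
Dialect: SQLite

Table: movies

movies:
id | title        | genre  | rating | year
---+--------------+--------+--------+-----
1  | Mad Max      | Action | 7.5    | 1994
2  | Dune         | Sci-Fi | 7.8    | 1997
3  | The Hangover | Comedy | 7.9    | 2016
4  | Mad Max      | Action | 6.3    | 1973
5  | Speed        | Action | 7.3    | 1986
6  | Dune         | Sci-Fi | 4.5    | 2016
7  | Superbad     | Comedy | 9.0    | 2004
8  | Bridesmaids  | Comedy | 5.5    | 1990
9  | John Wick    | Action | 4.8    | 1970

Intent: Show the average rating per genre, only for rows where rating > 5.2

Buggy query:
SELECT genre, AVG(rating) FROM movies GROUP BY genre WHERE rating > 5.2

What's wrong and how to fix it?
Bug: Row-level WHERE must come before GROUP BY in the clause order

Fix: Place WHERE between FROM and GROUP BY

Corrected query:
SELECT genre, AVG(rating) FROM movies WHERE rating > 5.2 GROUP BY genre

Result:
genre  | AVG(rating)
-------+------------
Action | 7.033333   
Comedy | 7.466667   
Sci-Fi | 7.8        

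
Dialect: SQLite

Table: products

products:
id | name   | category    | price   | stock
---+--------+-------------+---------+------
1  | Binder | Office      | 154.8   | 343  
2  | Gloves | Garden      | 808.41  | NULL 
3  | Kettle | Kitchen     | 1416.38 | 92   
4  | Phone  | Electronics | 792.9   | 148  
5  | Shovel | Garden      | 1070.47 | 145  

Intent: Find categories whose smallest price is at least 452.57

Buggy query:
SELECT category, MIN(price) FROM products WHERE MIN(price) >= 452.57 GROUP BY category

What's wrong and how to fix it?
Bug: Aggregates like MIN are computed per group after WHERE runs

Fix: Replace WHERE with HAVING after the GROUP BY

Corrected query:
SELECT category, MIN(price) FROM products GROUP BY category HAVING MIN(price) >= 452.57

Result:
category    | MIN(price)
------------+-----------
Electronics | 792.9     
Garden      | 808.41    
Kitchen     | 1416.38   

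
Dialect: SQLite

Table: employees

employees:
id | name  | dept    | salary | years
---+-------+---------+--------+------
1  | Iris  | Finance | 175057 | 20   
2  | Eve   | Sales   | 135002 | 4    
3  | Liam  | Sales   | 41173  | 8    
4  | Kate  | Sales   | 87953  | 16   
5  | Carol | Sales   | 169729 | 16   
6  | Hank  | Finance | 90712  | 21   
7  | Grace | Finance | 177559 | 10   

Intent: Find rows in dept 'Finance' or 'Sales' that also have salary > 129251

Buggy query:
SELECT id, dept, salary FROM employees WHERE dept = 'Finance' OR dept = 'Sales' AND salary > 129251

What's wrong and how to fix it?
Bug: Without parentheses, AND is evaluated before OR, so the salary filter only applies to the 'Sales' branch

Fix: Group the OR with parentheses (or use IN), then AND the threshold

Corrected query:
SELECT id, dept, salary FROM employees WHERE (dept = 'Finance' OR dept = 'Sales') AND salary > 129251

Result:
id | dept    | salary
---+---------+-------
1  | Finance | 175057
2  | Sales   | 135002
5  | Sales   | 169729
7  | Finance | 177559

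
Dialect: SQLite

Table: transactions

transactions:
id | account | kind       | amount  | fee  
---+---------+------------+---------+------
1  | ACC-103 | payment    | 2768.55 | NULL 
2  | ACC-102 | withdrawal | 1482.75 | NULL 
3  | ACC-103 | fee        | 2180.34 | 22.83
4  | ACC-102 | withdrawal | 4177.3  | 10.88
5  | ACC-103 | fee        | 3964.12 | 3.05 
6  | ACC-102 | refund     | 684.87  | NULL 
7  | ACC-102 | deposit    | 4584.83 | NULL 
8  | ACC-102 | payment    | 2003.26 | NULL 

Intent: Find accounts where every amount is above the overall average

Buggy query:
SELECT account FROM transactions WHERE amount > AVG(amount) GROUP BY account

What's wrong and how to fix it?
Bug: WHERE evaluates per row before aggregation, so AVG() is unavailable

Fix: Use a subquery for AVG and a HAVING MIN(...) filter so the condition holds for every row in the group

Corrected query:
SELECT account FROM transactions GROUP BY account HAVING MIN(amount) > (SELECT AVG(amount) FROM transactions)

Result:
(no rows)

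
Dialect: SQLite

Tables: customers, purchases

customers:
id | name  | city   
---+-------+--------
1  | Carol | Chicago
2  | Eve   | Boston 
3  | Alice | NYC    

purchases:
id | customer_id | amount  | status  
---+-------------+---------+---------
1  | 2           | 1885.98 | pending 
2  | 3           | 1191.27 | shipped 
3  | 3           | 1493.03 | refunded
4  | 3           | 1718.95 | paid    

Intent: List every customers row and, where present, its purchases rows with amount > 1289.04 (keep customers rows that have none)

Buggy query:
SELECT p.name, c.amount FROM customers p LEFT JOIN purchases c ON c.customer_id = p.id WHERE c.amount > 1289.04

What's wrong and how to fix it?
Bug: A WHERE condition on the right-hand table after LEFT JOIN drops unmatched parents

Fix: Move the right-table condition into the ON clause so unmatched parents are kept

Corrected query:
SELECT p.name, c.amount FROM customers p LEFT JOIN purchases c ON c.customer_id = p.id AND c.amount > 1289.04

Result:
name  | amount 
------+--------
Carol | NULL   
Eve   | 1885.98
Alice | 1493.03
Alice | 1718.95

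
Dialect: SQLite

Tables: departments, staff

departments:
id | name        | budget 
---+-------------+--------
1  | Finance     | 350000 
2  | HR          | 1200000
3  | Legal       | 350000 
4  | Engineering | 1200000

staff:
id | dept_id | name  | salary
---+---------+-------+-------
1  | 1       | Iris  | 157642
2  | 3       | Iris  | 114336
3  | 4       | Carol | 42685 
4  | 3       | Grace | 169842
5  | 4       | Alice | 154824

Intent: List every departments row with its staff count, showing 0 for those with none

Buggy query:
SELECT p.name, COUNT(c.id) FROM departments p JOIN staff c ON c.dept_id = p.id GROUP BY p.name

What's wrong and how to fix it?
Bug: An inner join excludes parents with zero children

Fix: Use LEFT JOIN so parents without children still appear (COUNT(c.id) gives 0)

Corrected query:
SELECT p.name, COUNT(c.id) FROM departments p LEFT JOIN staff c ON c.dept_id = p.id GROUP BY p.name

Result:
name        | COUNT(c.id)
------------+------------
Engineering | 2          
Finance     | 1          
HR          | 0          
Legal       | 2          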